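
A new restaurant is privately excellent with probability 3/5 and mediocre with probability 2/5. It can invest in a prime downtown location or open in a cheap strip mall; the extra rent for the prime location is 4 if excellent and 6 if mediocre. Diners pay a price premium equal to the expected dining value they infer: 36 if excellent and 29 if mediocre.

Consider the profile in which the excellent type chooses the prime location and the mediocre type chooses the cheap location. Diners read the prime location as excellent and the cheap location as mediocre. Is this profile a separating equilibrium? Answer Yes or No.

Under these beliefs, the prime location earns price premium 36 and the cheap location earns price premium 29.
excellent: the prime location nets 36 − 4 = 32; the cheap location nets 29. excellent prefers the prime location.
mediocre: the prime location nets 36 − 6 = 30; the cheap location nets 29. mediocre would deviate to the prime location.
mediocre has a profitable deviation, so the profile is not an equilibrium.

No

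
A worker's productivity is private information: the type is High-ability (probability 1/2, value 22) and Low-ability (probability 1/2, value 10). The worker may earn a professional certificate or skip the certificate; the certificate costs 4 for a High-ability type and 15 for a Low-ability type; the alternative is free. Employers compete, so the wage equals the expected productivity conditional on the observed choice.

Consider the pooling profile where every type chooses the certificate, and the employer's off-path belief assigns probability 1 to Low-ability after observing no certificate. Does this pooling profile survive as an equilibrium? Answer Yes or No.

No

On path, the employer holds the prior and pays 1/2·22 + 1/2·10 = 16. Off path (no certificate), believing Low-ability, it pays 10.
High-ability: the certificate nets 16 − 4 = 12; no certificate nets 10. High-ability stays.
Low-ability: the certificate nets 16 − 15 = 1; no certificate nets 10. Low-ability would deviate.
A type deviates, so pooling fails.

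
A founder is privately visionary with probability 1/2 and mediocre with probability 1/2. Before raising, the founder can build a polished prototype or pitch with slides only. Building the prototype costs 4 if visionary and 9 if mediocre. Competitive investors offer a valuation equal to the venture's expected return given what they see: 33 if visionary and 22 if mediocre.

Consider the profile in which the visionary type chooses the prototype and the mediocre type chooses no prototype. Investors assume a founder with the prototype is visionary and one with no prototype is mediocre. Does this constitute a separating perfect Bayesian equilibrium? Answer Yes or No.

Under these beliefs, the prototype earns valuation 33 and no prototype earns valuation 22.
visionary: the prototype nets 33 − 4 = 29; no prototype nets 22. visionary prefers the prototype.
mediocre: the prototype nets 33 − 9 = 24; no prototype nets 22. mediocre would deviate to the prototype.
mediocre has a profitable deviation, so the profile is not an equilibrium.

No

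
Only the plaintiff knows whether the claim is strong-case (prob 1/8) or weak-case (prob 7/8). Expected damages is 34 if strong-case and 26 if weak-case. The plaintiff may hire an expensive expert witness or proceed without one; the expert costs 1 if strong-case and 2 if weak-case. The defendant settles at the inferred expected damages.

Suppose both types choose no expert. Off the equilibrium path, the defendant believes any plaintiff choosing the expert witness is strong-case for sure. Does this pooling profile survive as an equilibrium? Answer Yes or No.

On path, the defendant holds the prior and pays 1/8·34 + 7/8·26 = 27. Off path (the expert witness), believing strong-case, it pays 34.
strong-case: no expert nets 27; the expert witness nets 34 − 1 = 33. strong-case would deviate.
weak-case: no expert nets 27; the expert witness nets 34 − 2 = 32. weak-case would deviate.
A type deviates, so pooling fails.

No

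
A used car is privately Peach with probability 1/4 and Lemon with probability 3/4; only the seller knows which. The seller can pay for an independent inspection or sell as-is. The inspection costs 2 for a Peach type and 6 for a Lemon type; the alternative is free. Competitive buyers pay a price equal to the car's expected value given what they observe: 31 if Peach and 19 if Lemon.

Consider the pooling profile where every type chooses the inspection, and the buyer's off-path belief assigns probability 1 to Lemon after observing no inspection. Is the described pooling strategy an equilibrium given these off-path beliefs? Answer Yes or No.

On path, the buyer holds the prior and pays 1/4·31 + 3/4·19 = 22. Off path (no inspection), believing Lemon, it pays 19.
Peach: the inspection nets 22 − 2 = 20; no inspection nets 19. Peach stays.
Lemon: the inspection nets 22 − 6 = 16; no inspection nets 19. Lemon would deviate.
A type deviates, so pooling fails.

No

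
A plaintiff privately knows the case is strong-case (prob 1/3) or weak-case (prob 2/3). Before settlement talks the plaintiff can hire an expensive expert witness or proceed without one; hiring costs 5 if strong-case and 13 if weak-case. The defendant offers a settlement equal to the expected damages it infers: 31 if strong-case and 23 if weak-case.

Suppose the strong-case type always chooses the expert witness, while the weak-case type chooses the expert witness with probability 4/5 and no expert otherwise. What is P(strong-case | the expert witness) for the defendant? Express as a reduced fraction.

P(the expert witness) = (1/3)·1 + (2/3)·(4/5) = 13/15.
By Bayes' rule, P(strong-case | the expert witness) = (1/3) / (13/15) = 5/13.

5/13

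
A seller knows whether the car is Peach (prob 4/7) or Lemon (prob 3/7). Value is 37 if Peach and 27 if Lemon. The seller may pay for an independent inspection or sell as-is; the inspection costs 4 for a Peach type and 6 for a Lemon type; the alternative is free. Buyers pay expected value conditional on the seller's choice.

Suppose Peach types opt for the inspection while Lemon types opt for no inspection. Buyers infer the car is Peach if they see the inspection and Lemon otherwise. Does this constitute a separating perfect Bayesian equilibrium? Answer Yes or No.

Under these beliefs, the inspection earns price 37 and no inspection earns price 27.
Peach: the inspection nets 37 − 4 = 33; no inspection nets 27. Peach prefers the inspection.
Lemon: the inspection nets 37 − 6 = 31; no inspection nets 27. Lemon would deviate to the inspection.
Lemon has a profitable deviation, so the profile is not an equilibrium.

No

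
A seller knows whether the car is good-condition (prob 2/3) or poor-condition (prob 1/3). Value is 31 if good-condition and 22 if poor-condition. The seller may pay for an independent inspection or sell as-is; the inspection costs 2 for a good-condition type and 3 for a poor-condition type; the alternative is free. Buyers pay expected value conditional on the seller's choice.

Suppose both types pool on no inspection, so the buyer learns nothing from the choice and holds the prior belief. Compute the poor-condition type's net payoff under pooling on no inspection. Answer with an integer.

Pooled price = 2/3·31 + 1/3·22 = 28.
poor-condition pays no cost for no inspection, so net payoff = 28.

28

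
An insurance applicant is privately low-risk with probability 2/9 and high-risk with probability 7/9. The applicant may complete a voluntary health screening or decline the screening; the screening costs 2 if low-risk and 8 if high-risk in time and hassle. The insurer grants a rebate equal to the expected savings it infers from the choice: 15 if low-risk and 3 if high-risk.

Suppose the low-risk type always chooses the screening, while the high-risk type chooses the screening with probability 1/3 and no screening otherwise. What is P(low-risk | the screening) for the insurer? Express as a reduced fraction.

6/13

P(the screening) = (2/9)·1 + (7/9)·(1/3) = 13/27.
By Bayes' rule, P(low-risk | the screening) = (2/9) / (13/27) = 6/13.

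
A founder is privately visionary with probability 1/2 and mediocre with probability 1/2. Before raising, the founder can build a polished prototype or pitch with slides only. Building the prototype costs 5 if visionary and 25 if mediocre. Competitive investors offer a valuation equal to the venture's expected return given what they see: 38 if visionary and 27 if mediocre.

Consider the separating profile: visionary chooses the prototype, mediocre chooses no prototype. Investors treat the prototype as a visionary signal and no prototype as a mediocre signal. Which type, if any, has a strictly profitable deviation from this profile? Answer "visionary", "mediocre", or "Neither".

Neither

The prototype pays 38; no prototype pays 27.
visionary: assigned the prototype, nets 38 − 5 = 33; deviating to no prototype nets 27.
mediocre: assigned no prototype, nets 27; deviating to the prototype nets 38 − 25 = 13.
Both types strictly prefer their assigned action; no profitable deviation.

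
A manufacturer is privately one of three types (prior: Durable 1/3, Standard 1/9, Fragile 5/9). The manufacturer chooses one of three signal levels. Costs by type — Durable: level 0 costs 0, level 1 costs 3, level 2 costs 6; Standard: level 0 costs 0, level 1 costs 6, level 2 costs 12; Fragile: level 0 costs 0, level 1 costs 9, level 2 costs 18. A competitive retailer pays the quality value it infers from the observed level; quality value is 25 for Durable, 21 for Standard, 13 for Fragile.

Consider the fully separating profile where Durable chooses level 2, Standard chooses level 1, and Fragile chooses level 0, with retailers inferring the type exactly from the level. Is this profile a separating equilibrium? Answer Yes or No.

Yes

Separating prices: level 2 → 25, level 1 → 21, level 0 → 13.
Durable (assigned level 2): level 0: 13 − 0 = 13; level 1: 21 − 3 = 18; level 2: 25 − 6 = 19. Durable stays.
Standard (assigned level 1): level 0: 13 − 0 = 13; level 1: 21 − 6 = 15; level 2: 25 − 12 = 13. Standard stays.
Fragile (assigned level 0): level 0: 13 − 0 = 13; level 1: 21 − 9 = 12; level 2: 25 − 18 = 7. Fragile stays.
Every type prefers its assigned level; separation holds.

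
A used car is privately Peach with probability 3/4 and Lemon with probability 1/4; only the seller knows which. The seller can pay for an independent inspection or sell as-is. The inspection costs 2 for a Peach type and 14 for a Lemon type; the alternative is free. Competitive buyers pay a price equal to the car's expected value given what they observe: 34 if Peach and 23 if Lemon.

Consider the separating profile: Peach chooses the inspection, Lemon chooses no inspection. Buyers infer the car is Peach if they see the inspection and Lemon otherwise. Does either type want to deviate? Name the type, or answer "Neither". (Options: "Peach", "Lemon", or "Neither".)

Neither

The inspection pays 34; no inspection pays 23.
Peach: assigned the inspection, nets 34 − 2 = 32; deviating to no inspection nets 23.
Lemon: assigned no inspection, nets 23; deviating to the inspection nets 34 − 14 = 20.
Both types strictly prefer their assigned action; no profitable deviation.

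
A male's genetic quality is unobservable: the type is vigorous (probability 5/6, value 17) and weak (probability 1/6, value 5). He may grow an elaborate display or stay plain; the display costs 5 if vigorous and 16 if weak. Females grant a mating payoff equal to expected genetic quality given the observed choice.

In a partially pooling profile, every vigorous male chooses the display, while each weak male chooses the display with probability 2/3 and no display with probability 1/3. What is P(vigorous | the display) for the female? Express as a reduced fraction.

P(the display) = (5/6)·1 + (1/6)·(2/3) = 17/18.
By Bayes' rule, P(vigorous | the display) = (5/6) / (17/18) = 15/17.

15/17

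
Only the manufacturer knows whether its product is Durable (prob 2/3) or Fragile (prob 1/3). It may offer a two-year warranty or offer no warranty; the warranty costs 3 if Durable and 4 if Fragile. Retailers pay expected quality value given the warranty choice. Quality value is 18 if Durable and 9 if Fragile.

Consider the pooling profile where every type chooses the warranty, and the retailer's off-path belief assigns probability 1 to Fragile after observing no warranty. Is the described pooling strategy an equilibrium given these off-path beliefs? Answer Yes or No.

Yes

On path, the retailer holds the prior and pays 2/3·18 + 1/3·9 = 15. Off path (no warranty), believing Fragile, it pays 9.
Durable: the warranty nets 15 − 3 = 12; no warranty nets 9. Durable stays.
Fragile: the warranty nets 15 − 4 = 11; no warranty nets 9. Fragile stays.
No type deviates, so pooling is sustained.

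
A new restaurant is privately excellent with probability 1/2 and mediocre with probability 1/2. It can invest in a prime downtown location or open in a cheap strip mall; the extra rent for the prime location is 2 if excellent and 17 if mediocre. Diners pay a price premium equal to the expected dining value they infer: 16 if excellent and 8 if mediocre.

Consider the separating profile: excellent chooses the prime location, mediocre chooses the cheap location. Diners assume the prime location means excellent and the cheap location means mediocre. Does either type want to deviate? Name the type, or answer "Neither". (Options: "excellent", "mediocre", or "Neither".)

Neither

The prime location pays 16; the cheap location pays 8.
excellent: assigned the prime location, nets 16 − 2 = 14; deviating to the cheap location nets 8.
mediocre: assigned the cheap location, nets 8; deviating to the prime location nets 16 − 17 = -1.
Both types strictly prefer their assigned action; no profitable deviation.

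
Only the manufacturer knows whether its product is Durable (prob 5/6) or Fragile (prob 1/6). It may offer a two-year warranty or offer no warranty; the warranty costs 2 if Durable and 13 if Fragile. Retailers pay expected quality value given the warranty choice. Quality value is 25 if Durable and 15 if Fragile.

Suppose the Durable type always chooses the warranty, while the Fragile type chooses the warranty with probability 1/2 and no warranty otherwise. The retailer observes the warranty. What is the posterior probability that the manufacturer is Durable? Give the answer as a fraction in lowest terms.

10/11

P(the warranty) = (5/6)·1 + (1/6)·(1/2) = 11/12.
By Bayes' rule, P(Durable | the warranty) = (5/6) / (11/12) = 10/11.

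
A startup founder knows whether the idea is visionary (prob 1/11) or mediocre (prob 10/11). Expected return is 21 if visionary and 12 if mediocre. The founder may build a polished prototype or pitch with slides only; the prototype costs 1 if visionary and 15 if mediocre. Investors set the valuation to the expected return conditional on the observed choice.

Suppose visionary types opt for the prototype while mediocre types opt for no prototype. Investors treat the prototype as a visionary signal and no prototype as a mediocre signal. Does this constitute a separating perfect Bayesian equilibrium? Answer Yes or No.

Under these beliefs, the prototype earns valuation 21 and no prototype earns valuation 12.
visionary: the prototype nets 21 − 1 = 20; no prototype nets 12. visionary prefers the prototype.
mediocre: the prototype nets 21 − 15 = 6; no prototype nets 12. mediocre prefers no prototype.
Neither type deviates, so the separating profile is an equilibrium.

Yes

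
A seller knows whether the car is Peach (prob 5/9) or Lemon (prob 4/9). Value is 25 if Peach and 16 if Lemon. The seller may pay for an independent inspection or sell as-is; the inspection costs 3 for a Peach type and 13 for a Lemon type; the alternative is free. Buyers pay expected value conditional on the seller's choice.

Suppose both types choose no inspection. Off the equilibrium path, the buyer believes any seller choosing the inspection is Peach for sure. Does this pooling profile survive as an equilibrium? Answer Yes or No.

No

On path, the buyer holds the prior and pays 5/9·25 + 4/9·16 = 21. Off path (the inspection), believing Peach, it pays 25.
Peach: no inspection nets 21; the inspection nets 25 − 3 = 22. Peach would deviate.
Lemon: no inspection nets 21; the inspection nets 25 − 13 = 12. Lemon stays.
A type deviates, so pooling fails.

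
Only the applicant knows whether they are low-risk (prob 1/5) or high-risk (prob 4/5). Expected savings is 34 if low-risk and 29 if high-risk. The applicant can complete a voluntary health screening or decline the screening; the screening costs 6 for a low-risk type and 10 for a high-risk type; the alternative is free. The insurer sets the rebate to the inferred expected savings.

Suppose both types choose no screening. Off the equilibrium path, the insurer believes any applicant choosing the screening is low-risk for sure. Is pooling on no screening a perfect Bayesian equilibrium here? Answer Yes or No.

On path, the insurer holds the prior and pays 1/5·34 + 4/5·29 = 30. Off path (the screening), believing low-risk, it pays 34.
low-risk: no screening nets 30; the screening nets 34 − 6 = 28. low-risk stays.
high-risk: no screening nets 30; the screening nets 34 − 10 = 24. high-risk stays.
No type deviates, so pooling is sustained.

Yes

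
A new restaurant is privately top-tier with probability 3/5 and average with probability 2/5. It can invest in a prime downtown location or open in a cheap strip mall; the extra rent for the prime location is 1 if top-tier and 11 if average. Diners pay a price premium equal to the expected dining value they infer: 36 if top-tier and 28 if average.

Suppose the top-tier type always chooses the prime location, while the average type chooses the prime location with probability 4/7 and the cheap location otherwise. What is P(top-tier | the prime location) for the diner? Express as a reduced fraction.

21/29

P(the prime location) = (3/5)·1 + (2/5)·(4/7) = 29/35.
By Bayes' rule, P(top-tier | the prime location) = (3/5) / (29/35) = 21/29.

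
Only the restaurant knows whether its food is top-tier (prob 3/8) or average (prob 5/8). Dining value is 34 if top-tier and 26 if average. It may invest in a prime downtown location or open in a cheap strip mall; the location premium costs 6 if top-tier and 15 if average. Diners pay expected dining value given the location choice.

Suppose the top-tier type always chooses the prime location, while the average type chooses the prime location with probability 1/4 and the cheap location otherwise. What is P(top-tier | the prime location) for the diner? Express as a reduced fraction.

P(the prime location) = (3/8)·1 + (5/8)·(1/4) = 17/32.
By Bayes' rule, P(top-tier | the prime location) = (3/8) / (17/32) = 12/17.

12/17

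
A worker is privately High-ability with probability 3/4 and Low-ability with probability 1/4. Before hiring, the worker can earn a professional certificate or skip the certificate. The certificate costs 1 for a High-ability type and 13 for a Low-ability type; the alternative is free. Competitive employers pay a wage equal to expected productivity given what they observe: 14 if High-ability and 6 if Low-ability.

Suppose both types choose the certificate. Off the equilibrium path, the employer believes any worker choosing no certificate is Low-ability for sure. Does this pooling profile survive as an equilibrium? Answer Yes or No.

On path, the employer holds the prior and pays 3/4·14 + 1/4·6 = 12. Off path (no certificate), believing Low-ability, it pays 6.
High-ability: the certificate nets 12 − 1 = 11; no certificate nets 6. High-ability stays.
Low-ability: the certificate nets 12 − 13 = -1; no certificate nets 6. Low-ability would deviate.
A type deviates, so pooling fails.

No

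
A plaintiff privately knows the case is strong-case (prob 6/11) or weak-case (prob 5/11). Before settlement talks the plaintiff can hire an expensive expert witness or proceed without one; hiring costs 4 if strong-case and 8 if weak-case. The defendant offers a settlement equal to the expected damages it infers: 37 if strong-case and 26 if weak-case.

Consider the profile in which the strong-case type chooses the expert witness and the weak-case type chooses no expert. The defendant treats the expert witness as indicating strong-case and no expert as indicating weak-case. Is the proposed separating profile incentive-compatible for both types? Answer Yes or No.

No

Under these beliefs, the expert witness earns settlement 37 and no expert earns settlement 26.
strong-case: the expert witness nets 37 − 4 = 33; no expert nets 26. strong-case prefers the expert witness.
weak-case: the expert witness nets 37 − 8 = 29; no expert nets 26. weak-case would deviate to the expert witness.
weak-case has a profitable deviation, so the profile is not an equilibrium.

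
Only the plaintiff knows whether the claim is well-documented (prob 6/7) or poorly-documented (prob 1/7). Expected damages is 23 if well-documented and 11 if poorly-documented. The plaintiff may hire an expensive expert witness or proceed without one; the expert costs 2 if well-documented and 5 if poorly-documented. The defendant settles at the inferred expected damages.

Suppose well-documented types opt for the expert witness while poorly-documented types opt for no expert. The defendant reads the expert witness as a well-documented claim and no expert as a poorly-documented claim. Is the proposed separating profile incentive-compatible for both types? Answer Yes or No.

No

Under these beliefs, the expert witness earns settlement 23 and no expert earns settlement 11.
well-documented: the expert witness nets 23 − 2 = 21; no expert nets 11. well-documented prefers the expert witness.
poorly-documented: the expert witness nets 23 − 5 = 18; no expert nets 11. poorly-documented would deviate to the expert witness.
poorly-documented has a profitable deviation, so the profile is not an equilibrium.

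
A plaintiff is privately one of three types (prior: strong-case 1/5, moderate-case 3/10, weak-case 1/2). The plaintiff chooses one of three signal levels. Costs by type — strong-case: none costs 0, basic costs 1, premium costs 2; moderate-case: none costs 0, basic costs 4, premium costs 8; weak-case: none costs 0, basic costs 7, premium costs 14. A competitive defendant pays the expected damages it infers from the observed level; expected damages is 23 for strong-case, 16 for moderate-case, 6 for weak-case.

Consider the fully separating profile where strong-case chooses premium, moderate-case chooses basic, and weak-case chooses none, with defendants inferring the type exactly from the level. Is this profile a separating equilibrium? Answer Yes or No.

Separating settlements: premium → 23, basic → 16, none → 6.
strong-case (assigned premium): none: 6 − 0 = 6; basic: 16 − 1 = 15; premium: 23 − 2 = 21. strong-case stays.
moderate-case (assigned basic): none: 6 − 0 = 6; basic: 16 − 4 = 12; premium: 23 − 8 = 15. moderate-case prefers premium.
weak-case (assigned none): none: 6 − 0 = 6; basic: 16 − 7 = 9; premium: 23 − 14 = 9. weak-case prefers basic.
At least one type deviates; the separating profile fails.

No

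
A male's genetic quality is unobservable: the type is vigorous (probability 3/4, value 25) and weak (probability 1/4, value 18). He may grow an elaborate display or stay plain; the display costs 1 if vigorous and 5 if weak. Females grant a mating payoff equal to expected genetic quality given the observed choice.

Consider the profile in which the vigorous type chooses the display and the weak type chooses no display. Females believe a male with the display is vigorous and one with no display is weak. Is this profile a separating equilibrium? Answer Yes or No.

No

Under these beliefs, the display earns mating payoff 25 and no display earns mating payoff 18.
vigorous: the display nets 25 − 1 = 24; no display nets 18. vigorous prefers the display.
weak: the display nets 25 − 5 = 20; no display nets 18. weak would deviate to the display.
weak has a profitable deviation, so the profile is not an equilibrium.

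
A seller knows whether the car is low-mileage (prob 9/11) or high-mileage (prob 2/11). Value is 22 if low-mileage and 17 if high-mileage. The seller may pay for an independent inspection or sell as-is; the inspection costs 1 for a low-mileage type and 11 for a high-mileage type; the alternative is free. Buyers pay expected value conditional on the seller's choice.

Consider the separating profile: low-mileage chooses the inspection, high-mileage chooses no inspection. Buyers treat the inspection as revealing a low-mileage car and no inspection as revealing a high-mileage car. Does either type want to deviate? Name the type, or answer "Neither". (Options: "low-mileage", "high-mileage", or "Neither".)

The inspection pays 22; no inspection pays 17.
low-mileage: assigned the inspection, nets 22 − 1 = 21; deviating to no inspection nets 17.
high-mileage: assigned no inspection, nets 17; deviating to the inspection nets 22 − 11 = 11.
Both types strictly prefer their assigned action; no profitable deviation.

Neither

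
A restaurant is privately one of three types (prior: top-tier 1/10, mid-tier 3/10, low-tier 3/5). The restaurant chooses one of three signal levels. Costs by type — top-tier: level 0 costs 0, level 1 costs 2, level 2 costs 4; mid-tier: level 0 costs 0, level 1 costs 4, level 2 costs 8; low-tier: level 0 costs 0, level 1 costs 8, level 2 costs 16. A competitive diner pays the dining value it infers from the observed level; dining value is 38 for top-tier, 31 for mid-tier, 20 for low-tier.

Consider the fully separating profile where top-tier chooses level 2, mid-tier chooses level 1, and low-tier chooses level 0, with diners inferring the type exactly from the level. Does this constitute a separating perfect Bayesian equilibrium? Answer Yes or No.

Separating price premiums: level 2 → 38, level 1 → 31, level 0 → 20.
top-tier (assigned level 2): level 0: 20 − 0 = 20; level 1: 31 − 2 = 29; level 2: 38 − 4 = 34. top-tier stays.
mid-tier (assigned level 1): level 0: 20 − 0 = 20; level 1: 31 − 4 = 27; level 2: 38 − 8 = 30. mid-tier prefers level 2.
low-tier (assigned level 0): level 0: 20 − 0 = 20; level 1: 31 − 8 = 23; level 2: 38 − 16 = 22. low-tier prefers level 1.
At least one type deviates; the separating profile fails.

No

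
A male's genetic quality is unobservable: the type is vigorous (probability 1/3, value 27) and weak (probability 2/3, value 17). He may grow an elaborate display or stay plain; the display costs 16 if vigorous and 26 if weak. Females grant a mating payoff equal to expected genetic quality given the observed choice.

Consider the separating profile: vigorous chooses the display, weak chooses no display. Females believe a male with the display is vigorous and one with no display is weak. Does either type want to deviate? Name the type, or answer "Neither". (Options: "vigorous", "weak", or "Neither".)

The display pays 27; no display pays 17.
vigorous: assigned the display, nets 27 − 16 = 11; deviating to no display nets 17.
weak: assigned no display, nets 17; deviating to the display nets 27 − 26 = 1.
The vigorous type gains 6 by deviating.

vigorous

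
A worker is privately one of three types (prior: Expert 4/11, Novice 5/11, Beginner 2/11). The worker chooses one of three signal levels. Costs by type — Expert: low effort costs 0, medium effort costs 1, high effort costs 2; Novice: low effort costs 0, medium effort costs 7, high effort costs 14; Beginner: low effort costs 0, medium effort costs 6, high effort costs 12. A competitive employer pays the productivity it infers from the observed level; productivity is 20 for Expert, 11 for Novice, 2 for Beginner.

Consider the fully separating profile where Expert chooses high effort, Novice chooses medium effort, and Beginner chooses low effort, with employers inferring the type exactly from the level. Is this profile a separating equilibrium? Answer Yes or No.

No

Separating wages: high effort → 20, medium effort → 11, low effort → 2.
Expert (assigned high effort): low effort: 2 − 0 = 2; medium effort: 11 − 1 = 10; high effort: 20 − 2 = 18. Expert stays.
Novice (assigned medium effort): low effort: 2 − 0 = 2; medium effort: 11 − 7 = 4; high effort: 20 − 14 = 6. Novice prefers high effort.
Beginner (assigned low effort): low effort: 2 − 0 = 2; medium effort: 11 − 6 = 5; high effort: 20 − 12 = 8. Beginner prefers high effort.
At least one type deviates; the separating profile fails.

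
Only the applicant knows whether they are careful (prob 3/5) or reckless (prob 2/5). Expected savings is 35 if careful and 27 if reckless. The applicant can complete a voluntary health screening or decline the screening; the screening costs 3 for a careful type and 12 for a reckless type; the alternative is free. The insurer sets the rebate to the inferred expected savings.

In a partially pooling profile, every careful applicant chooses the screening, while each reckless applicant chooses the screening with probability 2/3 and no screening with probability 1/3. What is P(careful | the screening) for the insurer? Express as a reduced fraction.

9/13

P(the screening) = (3/5)·1 + (2/5)·(2/3) = 13/15.
By Bayes' rule, P(careful | the screening) = (3/5) / (13/15) = 9/13.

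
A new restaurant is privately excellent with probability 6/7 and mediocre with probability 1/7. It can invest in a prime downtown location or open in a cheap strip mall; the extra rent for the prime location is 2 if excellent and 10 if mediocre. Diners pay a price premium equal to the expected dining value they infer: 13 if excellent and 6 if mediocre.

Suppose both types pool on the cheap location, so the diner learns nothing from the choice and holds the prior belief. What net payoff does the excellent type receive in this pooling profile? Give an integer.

12

Pooled price premium = 6/7·13 + 1/7·6 = 12.
excellent pays no cost for the cheap location, so net payoff = 12.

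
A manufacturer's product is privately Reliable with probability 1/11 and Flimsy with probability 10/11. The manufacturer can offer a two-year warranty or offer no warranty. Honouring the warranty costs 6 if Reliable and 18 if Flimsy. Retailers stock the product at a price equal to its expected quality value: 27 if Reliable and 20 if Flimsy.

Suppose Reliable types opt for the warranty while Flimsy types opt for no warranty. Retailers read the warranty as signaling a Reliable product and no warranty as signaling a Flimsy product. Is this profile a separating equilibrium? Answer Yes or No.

Under these beliefs, the warranty earns price 27 and no warranty earns price 20.
Reliable: the warranty nets 27 − 6 = 21; no warranty nets 20. Reliable prefers the warranty.
Flimsy: the warranty nets 27 − 18 = 9; no warranty nets 20. Flimsy prefers no warranty.
Neither type deviates, so the separating profile is an equilibrium.

Yes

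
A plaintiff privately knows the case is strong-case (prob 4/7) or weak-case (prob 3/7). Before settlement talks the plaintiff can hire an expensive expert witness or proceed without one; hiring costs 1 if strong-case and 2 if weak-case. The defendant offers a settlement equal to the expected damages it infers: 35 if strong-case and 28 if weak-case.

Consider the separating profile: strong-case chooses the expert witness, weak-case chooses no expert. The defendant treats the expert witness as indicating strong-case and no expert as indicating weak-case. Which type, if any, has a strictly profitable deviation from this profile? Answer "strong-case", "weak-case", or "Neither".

The expert witness pays 35; no expert pays 28.
strong-case: assigned the expert witness, nets 35 − 1 = 34; deviating to no expert nets 28.
weak-case: assigned no expert, nets 28; deviating to the expert witness nets 35 − 2 = 33.
The weak-case type gains 5 by deviating.

weak-case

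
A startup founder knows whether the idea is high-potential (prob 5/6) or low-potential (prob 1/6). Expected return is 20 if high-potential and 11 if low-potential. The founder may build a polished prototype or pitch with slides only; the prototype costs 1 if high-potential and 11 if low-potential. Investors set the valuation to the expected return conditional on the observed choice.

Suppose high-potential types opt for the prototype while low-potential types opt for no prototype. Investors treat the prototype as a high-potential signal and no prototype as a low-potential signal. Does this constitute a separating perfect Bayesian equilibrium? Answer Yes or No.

Yes

Under these beliefs, the prototype earns valuation 20 and no prototype earns valuation 11.
high-potential: the prototype nets 20 − 1 = 19; no prototype nets 11. high-potential prefers the prototype.
low-potential: the prototype nets 20 − 11 = 9; no prototype nets 11. low-potential prefers no prototype.
Neither type deviates, so the separating profile is an equilibrium.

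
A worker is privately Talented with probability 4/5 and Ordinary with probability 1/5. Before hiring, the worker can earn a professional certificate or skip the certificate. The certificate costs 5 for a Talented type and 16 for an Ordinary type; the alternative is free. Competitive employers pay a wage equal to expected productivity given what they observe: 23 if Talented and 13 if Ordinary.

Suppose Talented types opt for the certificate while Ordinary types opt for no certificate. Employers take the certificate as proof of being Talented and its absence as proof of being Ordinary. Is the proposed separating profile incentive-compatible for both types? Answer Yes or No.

Yes

Under these beliefs, the certificate earns wage 23 and no certificate earns wage 13.
Talented: the certificate nets 23 − 5 = 18; no certificate nets 13. Talented prefers the certificate.
Ordinary: the certificate nets 23 − 16 = 7; no certificate nets 13. Ordinary prefers no certificate.
Neither type deviates, so the separating profile is an equilibrium.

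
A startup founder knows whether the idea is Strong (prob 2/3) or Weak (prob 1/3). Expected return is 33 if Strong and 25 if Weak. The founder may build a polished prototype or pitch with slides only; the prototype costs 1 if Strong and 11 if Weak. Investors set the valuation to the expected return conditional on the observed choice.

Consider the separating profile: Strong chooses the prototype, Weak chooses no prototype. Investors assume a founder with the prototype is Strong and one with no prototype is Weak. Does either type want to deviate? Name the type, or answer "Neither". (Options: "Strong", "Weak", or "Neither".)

Neither

The prototype pays 33; no prototype pays 25.
Strong: assigned the prototype, nets 33 − 1 = 32; deviating to no prototype nets 25.
Weak: assigned no prototype, nets 25; deviating to the prototype nets 33 − 11 = 22.
Both types strictly prefer their assigned action; no profitable deviation.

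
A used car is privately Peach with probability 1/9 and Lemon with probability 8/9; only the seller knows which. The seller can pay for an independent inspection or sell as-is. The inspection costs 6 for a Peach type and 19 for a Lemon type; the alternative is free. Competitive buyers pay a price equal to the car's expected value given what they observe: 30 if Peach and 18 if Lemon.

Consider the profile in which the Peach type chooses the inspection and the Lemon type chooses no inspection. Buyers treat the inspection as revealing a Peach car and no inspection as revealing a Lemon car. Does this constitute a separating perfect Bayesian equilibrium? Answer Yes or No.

Yes

Under these beliefs, the inspection earns price 30 and no inspection earns price 18.
Peach: the inspection nets 30 − 6 = 24; no inspection nets 18. Peach prefers the inspection.
Lemon: the inspection nets 30 − 19 = 11; no inspection nets 18. Lemon prefers no inspection.
Neither type deviates, so the separating profile is an equilibrium.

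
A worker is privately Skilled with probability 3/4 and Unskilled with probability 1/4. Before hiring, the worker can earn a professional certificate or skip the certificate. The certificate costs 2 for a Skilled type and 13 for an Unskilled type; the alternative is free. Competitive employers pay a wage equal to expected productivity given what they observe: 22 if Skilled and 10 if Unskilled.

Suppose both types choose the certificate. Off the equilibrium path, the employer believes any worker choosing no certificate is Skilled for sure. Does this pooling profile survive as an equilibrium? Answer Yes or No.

On path, the employer holds the prior and pays 3/4·22 + 1/4·10 = 19. Off path (no certificate), believing Skilled, it pays 22.
Skilled: the certificate nets 19 − 2 = 17; no certificate nets 22. Skilled would deviate.
Unskilled: the certificate nets 19 − 13 = 6; no certificate nets 22. Unskilled would deviate.
A type deviates, so pooling fails.

No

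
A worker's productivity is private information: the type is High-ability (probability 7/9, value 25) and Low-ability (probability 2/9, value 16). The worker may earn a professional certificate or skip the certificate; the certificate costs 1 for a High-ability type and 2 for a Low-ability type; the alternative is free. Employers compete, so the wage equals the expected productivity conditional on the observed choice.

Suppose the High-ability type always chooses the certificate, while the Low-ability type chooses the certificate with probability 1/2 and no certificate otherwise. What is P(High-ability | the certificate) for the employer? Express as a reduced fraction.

P(the certificate) = (7/9)·1 + (2/9)·(1/2) = 8/9.
By Bayes' rule, P(High-ability | the certificate) = (7/9) / (8/9) = 7/8.

7/8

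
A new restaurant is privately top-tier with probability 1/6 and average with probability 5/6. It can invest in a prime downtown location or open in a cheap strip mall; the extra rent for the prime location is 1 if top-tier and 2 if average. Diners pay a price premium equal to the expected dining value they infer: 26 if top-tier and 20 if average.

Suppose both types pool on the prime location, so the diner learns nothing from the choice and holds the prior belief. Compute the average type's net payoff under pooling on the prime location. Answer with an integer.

19

Pooled price premium = 1/6·26 + 5/6·20 = 21.
average pays cost 2 for the prime location, so net payoff = 21 − 2 = 19.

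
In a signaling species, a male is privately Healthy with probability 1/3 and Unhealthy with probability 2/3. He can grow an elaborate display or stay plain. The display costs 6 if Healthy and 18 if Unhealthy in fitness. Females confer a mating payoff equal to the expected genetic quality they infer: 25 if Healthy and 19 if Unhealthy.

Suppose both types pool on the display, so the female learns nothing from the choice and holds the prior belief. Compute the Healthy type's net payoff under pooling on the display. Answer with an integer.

15

Pooled mating payoff = 1/3·25 + 2/3·19 = 21.
Healthy pays cost 6 for the display, so net payoff = 21 − 6 = 15.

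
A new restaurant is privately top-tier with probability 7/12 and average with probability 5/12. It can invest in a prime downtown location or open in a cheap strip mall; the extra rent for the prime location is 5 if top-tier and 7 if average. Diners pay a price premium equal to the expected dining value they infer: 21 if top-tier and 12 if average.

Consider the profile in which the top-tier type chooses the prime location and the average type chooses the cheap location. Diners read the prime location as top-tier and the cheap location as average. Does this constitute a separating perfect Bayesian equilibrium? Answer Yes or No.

Under these beliefs, the prime location earns price premium 21 and the cheap location earns price premium 12.
top-tier: the prime location nets 21 − 5 = 16; the cheap location nets 12. top-tier prefers the prime location.
average: the prime location nets 21 − 7 = 14; the cheap location nets 12. average would deviate to the prime location.
average has a profitable deviation, so the profile is not an equilibrium.

No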